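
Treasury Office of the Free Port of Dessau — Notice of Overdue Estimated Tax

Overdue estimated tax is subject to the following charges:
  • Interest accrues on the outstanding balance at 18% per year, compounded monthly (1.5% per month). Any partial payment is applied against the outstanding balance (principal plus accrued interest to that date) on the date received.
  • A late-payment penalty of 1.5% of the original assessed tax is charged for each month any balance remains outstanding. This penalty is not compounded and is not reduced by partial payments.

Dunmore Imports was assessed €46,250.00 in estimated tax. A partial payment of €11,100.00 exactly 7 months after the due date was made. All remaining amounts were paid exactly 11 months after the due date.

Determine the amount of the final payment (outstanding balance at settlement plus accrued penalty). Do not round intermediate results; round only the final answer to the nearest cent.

€50,330.25

Balance at month 7: €46,250.0000 × (1 + 0.015)^7 = €51,330.3272…
After €11,100.00 payment: €51,330.3272… − €11,100.00 = €40,230.3272…
Balance at month 11: €40,230.3272… × (1 + 0.015)^4 = €42,699.0029…
Penalty: 11 × 1.5% × €46,250.00 = €7,631.25
Final settlement = outstanding balance + penalty = €42,699.0029… + €7,631.25 = €50,330.25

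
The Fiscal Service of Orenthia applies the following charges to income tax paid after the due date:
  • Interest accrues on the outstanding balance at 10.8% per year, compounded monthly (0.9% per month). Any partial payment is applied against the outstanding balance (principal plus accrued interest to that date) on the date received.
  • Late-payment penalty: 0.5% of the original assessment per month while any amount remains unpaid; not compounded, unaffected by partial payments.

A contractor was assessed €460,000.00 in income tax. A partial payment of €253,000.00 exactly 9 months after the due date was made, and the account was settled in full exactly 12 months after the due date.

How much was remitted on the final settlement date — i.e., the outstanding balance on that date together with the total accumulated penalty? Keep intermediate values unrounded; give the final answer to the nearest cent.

Balance at month 9: €460,000.0000 × (1 + 0.009)^9 = €498,629.9123…
After €253,000.00 payment: €498,629.9123… − €253,000.00 = €245,629.9123…
Balance at month 12: €245,629.9123… × (1 + 0.009)^3 = €252,321.7870…
Penalty: 12 × 0.5% × €460,000.00 = €27,600.00
Final settlement = outstanding balance + penalty = €252,321.7870… + €27,600.00 = €279,921.79

€279,921.79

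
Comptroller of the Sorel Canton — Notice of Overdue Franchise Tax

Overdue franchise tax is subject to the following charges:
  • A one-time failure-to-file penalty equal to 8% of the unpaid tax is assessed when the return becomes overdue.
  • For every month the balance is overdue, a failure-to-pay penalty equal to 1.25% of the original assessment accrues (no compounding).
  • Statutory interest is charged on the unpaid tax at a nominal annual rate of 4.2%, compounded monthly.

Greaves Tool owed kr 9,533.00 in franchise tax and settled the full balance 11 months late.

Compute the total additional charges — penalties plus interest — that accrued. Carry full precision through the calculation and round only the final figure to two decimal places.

kr 2,446.94

Failure-to-file penalty: 8% × kr 9,533.00 = kr 762.64
Failure-to-pay penalty: 11 × 1.25% × kr 9,533.00 = kr 1,310.79…
Interest (4.2%/yr ÷ 12 = 0.35%/month): kr 9,533.00 × ((1 + 0.0035)^11 − 1) = kr 373.5113…
Penalties + interest = kr 2,073.4275 + kr 373.5113… = kr 2,446.94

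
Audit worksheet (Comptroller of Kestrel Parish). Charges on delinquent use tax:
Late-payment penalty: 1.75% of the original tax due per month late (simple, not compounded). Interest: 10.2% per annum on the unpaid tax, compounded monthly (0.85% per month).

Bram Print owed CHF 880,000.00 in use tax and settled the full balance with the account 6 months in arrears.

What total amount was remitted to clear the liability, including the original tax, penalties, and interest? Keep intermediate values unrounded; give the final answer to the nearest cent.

CHF 1,018,244.58

Late-payment penalty = 1.75% × CHF 880,000.00 × 6 mo = CHF 92,400.00
Interest: CHF 880,000.00 × ((1 + 0.0085)^6 − 1) = CHF 880,000.00 × 0.0520961… = CHF 45,844.5777…
Total = CHF 880,000.00 + CHF 92,400.0000 + CHF 45,844.5777… = CHF 1,018,244.58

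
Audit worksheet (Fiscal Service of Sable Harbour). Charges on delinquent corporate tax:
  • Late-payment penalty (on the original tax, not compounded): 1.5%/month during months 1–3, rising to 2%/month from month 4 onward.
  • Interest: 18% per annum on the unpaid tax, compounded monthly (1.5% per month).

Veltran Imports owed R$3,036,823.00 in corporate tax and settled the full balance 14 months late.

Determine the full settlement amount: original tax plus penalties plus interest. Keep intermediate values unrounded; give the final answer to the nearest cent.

R$4,545,382.23

Penalty, months 1–3: 3 × 1.5% × R$3,036,823.00 = R$136,657.04…
Penalty, months 4–14: 11 × 2% × R$3,036,823.00 = R$668,101.06
Interest: R$3,036,823.00 × ((1 + 0.015)^14 − 1) = R$3,036,823.00 × 0.2317557… = R$703,801.1334…
Total = R$3,036,823.00 + R$804,758.0950 + R$703,801.1334… = R$4,545,382.23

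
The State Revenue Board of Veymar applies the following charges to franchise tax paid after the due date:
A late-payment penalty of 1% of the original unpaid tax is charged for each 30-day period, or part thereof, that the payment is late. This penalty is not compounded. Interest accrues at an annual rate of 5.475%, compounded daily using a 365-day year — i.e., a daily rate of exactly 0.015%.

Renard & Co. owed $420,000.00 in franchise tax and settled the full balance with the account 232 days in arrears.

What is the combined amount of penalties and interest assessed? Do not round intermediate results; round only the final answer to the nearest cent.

$48,472.16

Penalty periods: ⌈232/30⌉ = 8; penalty = 8 × 1% × $420,000.00 = $33,600.00
Interest: $420,000.00 × ((1 + 0.00015)^232 − 1) = $420,000.00 × 0.03540990… = $14,872.1594…
Penalties + interest = $33,600.0000 + $14,872.1594… = $48,472.16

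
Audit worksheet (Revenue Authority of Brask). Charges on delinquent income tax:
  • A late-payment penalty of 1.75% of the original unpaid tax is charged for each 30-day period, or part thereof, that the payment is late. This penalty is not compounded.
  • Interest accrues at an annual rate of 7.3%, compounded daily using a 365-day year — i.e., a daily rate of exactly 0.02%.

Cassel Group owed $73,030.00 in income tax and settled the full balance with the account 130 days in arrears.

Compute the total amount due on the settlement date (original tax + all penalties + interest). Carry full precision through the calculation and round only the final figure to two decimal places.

Penalty periods: ⌈130/30⌉ = 5; penalty = 5 × 1.75% × $73,030.00 = $6,390.13…
Interest: $73,030.00 × ((1 + 0.0002)^130 − 1) = $73,030.00 × 0.02633828… = $1,923.4846…
Total = $73,030.00 + $6,390.1250 + $1,923.4846… = $81,343.61

$81,343.61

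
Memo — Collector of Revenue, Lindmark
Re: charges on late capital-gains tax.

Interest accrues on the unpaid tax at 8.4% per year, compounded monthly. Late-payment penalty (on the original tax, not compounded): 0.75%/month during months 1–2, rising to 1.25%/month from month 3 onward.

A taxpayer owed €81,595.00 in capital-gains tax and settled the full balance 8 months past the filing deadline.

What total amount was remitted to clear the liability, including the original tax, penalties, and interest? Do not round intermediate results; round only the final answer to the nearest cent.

Penalty, months 1–2: 2 × 0.75% × €81,595.00 = €1,223.93…
Penalty, months 3–8: 6 × 1.25% × €81,595.00 = €6,119.63…
Interest (8.4%/yr ÷ 12 = 0.7%/month): €81,595.00 × ((1 + 0.007)^8 − 1) = €4,682.8494…
Total = €81,595.00 + €7,343.5500 + €4,682.8494… = €93,621.40

€93,621.40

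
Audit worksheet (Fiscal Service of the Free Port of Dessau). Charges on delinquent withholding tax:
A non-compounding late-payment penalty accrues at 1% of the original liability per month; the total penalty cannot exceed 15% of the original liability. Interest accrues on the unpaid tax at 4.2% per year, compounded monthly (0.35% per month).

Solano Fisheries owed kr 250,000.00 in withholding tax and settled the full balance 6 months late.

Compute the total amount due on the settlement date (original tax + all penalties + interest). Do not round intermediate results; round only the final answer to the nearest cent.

kr 270,296.15

Penalty: 6 × 1% × kr 250,000.00 = kr 15,000.00 (below the 15% cap of kr 37,500.00)
Interest: kr 250,000.00 × ((1 + 0.0035)^6 − 1) = kr 250,000.00 × 0.0211846… = kr 5,296.1524…
Total = kr 250,000.00 + kr 15,000.0000 + kr 5,296.1524… = kr 270,296.15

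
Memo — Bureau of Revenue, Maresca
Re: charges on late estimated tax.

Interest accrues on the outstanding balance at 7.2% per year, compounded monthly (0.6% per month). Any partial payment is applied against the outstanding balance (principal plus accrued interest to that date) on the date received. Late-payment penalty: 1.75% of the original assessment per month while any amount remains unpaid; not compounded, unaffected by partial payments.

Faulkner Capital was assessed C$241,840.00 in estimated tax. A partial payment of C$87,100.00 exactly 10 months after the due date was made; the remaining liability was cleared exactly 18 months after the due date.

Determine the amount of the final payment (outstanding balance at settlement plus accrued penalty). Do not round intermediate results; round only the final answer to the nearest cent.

C$254,144.32

Balance at month 10: C$241,840.0000 × (1 + 0.006)^10 = C$256,748.5156…
After C$87,100.00 payment: C$256,748.5156… − C$87,100.00 = C$169,648.5156…
Balance at month 18: C$169,648.5156… × (1 + 0.006)^8 = C$177,964.7176…
Penalty: 18 × 1.75% × C$241,840.00 = C$76,179.60
Final settlement = outstanding balance + penalty = C$177,964.7176… + C$76,179.60 = C$254,144.32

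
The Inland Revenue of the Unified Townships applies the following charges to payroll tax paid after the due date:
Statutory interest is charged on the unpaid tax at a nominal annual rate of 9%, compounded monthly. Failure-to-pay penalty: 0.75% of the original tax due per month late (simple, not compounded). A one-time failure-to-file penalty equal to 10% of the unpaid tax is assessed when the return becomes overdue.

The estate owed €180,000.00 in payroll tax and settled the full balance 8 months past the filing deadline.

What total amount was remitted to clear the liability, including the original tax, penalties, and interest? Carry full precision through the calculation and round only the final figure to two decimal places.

Failure-to-file penalty: 10% × €180,000.00 = €18,000.00
Failure-to-pay penalty: 8 × 0.75% × €180,000.00 = €10,800.00
Interest (9%/yr ÷ 12 = 0.75%/month): €180,000.00 × ((1 + 0.0075)^8 − 1) = €11,087.7926…
Total = €180,000.00 + €28,800.0000 + €11,087.7926… = €219,887.79

€219,887.79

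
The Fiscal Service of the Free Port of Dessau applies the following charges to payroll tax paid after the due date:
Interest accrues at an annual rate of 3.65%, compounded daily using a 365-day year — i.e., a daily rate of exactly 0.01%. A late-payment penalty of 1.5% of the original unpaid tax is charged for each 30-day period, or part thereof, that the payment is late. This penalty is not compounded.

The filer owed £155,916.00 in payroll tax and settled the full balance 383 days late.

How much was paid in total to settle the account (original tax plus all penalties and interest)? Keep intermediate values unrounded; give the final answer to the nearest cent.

Penalty periods: ⌈383/30⌉ = 13; penalty = 13 × 1.5% × £155,916.00 = £30,403.62
Interest: £155,916.00 × ((1 + 0.0001)^383 − 1) = £155,916.00 × 0.03904091… = £6,087.1024…
Total = £155,916.00 + £30,403.6200 + £6,087.1024… = £192,406.72

£192,406.72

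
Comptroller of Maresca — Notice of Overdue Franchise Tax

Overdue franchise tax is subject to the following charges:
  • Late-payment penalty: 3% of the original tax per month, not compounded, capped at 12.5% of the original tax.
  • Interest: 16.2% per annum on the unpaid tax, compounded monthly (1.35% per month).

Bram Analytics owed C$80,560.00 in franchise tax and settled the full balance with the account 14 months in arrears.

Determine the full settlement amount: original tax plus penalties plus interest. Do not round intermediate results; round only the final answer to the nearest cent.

Penalty (uncapped): 14 × 3% × C$80,560.00 = C$33,835.20; cap = 12.5% × C$80,560.00 = C$10,070.00 → penalty = C$10,070.00
Interest: C$80,560.00 × ((1 + 0.0135)^14 − 1) = C$80,560.00 × 0.2065145… = C$16,636.8074…
Total = C$80,560.00 + C$10,070.0000 + C$16,636.8074… = C$107,266.81

C$107,266.81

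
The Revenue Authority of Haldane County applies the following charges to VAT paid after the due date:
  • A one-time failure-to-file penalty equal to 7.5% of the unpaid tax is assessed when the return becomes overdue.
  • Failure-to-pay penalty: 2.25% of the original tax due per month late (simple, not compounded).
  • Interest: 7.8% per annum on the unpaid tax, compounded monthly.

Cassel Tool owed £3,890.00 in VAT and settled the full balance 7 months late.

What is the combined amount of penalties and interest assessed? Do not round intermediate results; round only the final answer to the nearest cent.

Failure-to-file penalty: 7.5% × £3,890.00 = £291.75
Failure-to-pay penalty = 2.25% × £3,890.00 × 7 mo = £612.68…
Interest (7.8%/yr ÷ 12 = 0.65%/month): £3,890.00 × ((1 + 0.0065)^7 − 1) = £180.4840…
Penalties + interest = £904.4250 + £180.4840… = £1,084.91

£1,084.91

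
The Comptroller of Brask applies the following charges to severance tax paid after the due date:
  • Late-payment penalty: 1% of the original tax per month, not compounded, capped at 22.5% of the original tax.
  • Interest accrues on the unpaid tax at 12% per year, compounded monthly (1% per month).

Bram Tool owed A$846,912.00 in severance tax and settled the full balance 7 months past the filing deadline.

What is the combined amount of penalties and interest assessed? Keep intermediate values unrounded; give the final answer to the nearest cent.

Penalty: 7 × 1% × A$846,912.00 = A$59,283.84 (below the 22.5% cap of A$190,555.20)
Interest: A$846,912.00 × ((1 + 0.01)^7 − 1) = A$846,912.00 × 0.0721354… = A$61,092.2953…
Penalties + interest = A$59,283.8400 + A$61,092.2953… = A$120,376.14

A$120,376.14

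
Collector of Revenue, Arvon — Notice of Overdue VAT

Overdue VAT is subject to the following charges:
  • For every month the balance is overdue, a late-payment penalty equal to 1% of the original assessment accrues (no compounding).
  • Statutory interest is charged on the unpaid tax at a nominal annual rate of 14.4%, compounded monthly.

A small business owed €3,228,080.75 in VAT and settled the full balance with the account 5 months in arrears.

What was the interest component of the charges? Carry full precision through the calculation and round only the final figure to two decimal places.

Interest (14.4%/yr ÷ 12 = 1.2%/month): €3,228,080.75 × ((1 + 0.012)^5 − 1) = €198,389.3980…

€198,389.40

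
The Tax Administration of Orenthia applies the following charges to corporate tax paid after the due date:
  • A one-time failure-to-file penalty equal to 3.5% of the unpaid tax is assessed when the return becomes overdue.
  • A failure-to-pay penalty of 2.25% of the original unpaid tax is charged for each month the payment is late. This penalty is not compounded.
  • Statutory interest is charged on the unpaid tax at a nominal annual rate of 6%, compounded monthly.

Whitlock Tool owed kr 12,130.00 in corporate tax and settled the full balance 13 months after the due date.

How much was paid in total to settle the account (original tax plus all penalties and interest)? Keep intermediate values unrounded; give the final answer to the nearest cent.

Failure-to-file penalty: 3.5% × kr 12,130.00 = kr 424.55
Failure-to-pay penalty: 13 × 2.25% × kr 12,130.00 = kr 3,548.03…
Interest (6%/yr ÷ 12 = 0.5%/month): kr 12,130.00 × ((1 + 0.005)^13 − 1) = kr 812.5426…
Total = kr 12,130.00 + kr 3,972.5750 + kr 812.5426… = kr 16,915.12

kr 16,915.12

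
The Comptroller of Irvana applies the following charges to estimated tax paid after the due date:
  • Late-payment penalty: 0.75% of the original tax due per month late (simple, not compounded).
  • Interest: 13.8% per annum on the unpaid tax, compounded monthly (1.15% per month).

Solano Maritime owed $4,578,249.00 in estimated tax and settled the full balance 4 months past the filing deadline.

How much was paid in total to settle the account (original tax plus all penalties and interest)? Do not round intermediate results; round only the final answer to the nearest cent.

$4,929,856.70

Late-payment penalty = 0.75% × $4,578,249.00 × 4 mo = $137,347.47
Interest: $4,578,249.00 × ((1 + 0.0115)^4 − 1) = $4,578,249.00 × 0.0467996… = $214,260.2264…
Total = $4,578,249.00 + $137,347.4700 + $214,260.2264… = $4,929,856.70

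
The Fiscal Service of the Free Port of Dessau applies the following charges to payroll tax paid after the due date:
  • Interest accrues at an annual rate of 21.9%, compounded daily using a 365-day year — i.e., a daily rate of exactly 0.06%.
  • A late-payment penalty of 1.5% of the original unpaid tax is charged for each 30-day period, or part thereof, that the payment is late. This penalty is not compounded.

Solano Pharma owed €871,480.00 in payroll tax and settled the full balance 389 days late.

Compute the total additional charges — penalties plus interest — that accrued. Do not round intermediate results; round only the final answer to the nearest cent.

€398,961.93

Penalty periods: ⌈389/30⌉ = 13; penalty = 13 × 1.5% × €871,480.00 = €169,938.60
Interest: €871,480.00 × ((1 + 0.0006)^389 − 1) = €871,480.00 × 0.26279814… = €229,023.3266…
Penalties + interest = €169,938.6000 + €229,023.3266… = €398,961.93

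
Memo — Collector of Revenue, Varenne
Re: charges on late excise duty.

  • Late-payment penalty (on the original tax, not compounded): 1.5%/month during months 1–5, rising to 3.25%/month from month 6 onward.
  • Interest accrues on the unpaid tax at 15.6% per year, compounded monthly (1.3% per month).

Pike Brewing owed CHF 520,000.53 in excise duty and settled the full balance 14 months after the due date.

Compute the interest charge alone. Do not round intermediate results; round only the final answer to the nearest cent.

Interest: CHF 520,000.53 × ((1 + 0.013)^14 − 1) = CHF 520,000.53 × 0.1982081… = CHF 103,068.2940…

CHF 103,068.29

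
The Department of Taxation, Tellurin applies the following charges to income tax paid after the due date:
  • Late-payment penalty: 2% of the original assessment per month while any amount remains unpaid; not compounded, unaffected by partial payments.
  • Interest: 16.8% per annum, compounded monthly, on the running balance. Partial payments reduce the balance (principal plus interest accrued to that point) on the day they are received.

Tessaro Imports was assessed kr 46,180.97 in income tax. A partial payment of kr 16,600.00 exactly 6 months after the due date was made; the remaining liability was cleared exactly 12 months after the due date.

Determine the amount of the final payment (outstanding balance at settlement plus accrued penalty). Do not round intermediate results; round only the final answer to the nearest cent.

Monthly rate = 16.8% ÷ 12 = 1.4%
Balance at month 6: kr 46,180.9700 × (1 + 0.014)^6 = kr 50,198.5047…
After kr 16,600.00 payment: kr 50,198.5047… − kr 16,600.00 = kr 33,598.5047…
Balance at month 12: kr 33,598.5047… × (1 + 0.014)^6 = kr 36,521.4221…
Penalty: 12 × 2% × kr 46,180.97 = kr 11,083.43…
Final settlement = outstanding balance + penalty = kr 36,521.4221… + kr 11,083.43… = kr 47,604.85

kr 47,604.85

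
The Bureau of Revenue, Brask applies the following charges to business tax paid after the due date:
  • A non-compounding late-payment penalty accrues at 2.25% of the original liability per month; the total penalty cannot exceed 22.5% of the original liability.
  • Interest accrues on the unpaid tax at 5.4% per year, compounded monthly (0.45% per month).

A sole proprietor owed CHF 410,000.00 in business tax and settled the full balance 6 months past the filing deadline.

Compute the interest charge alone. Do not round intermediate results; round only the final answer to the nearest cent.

CHF 11,195.29

Interest: CHF 410,000.00 × ((1 + 0.0045)^6 − 1) = CHF 410,000.00 × 0.0273056… = CHF 11,195.2873…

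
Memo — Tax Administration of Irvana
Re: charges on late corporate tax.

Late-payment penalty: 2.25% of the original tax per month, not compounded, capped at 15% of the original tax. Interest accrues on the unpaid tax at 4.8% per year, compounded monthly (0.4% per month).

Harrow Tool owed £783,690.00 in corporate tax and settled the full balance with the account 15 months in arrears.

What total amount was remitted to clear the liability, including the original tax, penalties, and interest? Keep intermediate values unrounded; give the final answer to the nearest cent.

Penalty (uncapped): 15 × 2.25% × £783,690.00 = £264,495.38…; cap = 15% × £783,690.00 = £117,553.50 → penalty = £117,553.50
Interest: £783,690.00 × ((1 + 0.004)^15 − 1) = £783,690.00 × 0.0617095… = £48,361.0965…
Total = £783,690.00 + £117,553.5000 + £48,361.0965… = £949,604.60

£949,604.60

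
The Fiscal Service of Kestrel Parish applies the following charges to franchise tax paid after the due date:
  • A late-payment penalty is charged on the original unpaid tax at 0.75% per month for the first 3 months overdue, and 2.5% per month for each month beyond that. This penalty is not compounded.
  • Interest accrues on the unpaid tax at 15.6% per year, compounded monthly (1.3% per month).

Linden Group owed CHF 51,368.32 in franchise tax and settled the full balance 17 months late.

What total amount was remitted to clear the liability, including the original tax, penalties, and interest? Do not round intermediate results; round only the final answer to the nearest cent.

Penalty, months 1–3: 3 × 0.75% × CHF 51,368.32 = CHF 1,155.79…
Penalty, months 4–17: 14 × 2.5% × CHF 51,368.32 = CHF 17,978.91…
Interest: CHF 51,368.32 × ((1 + 0.013)^17 − 1) = CHF 51,368.32 × 0.2455483… = CHF 12,613.4033…
Total = CHF 51,368.32 + CHF 19,134.6992 + CHF 12,613.4033… = CHF 83,116.42

CHF 83,116.42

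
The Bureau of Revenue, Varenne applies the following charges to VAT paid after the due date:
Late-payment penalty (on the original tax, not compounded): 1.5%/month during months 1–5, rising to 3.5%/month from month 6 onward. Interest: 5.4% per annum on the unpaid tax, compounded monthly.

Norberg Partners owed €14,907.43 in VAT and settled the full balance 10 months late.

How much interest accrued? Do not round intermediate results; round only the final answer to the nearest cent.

Interest (5.4%/yr ÷ 12 = 0.45%/month): €14,907.43 × ((1 + 0.0045)^10 − 1) = €684.5830…

€684.58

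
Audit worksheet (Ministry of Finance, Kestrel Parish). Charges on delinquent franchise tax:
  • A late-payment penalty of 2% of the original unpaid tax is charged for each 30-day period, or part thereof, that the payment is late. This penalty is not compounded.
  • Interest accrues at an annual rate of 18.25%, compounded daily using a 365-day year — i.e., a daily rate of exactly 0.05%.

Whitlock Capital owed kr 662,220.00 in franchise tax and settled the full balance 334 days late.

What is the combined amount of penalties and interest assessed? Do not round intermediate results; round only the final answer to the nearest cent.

Penalty periods: ⌈334/30⌉ = 12; penalty = 12 × 2% × kr 662,220.00 = kr 158,932.80
Interest: kr 662,220.00 × ((1 + 0.0005)^334 − 1) = kr 662,220.00 × 0.18170494… = kr 120,328.6484…
Penalties + interest = kr 158,932.8000 + kr 120,328.6484… = kr 279,261.45

kr 279,261.45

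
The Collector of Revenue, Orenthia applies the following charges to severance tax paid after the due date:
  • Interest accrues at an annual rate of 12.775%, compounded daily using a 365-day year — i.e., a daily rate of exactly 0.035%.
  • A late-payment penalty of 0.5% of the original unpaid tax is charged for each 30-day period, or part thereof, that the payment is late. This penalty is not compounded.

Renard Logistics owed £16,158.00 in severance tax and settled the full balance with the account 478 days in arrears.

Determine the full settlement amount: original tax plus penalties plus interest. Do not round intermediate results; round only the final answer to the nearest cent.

£20,392.60

Penalty periods: ⌈478/30⌉ = 16; penalty = 16 × 0.5% × £16,158.00 = £1,292.64
Interest: £16,158.00 × ((1 + 0.00035)^478 − 1) = £16,158.00 × 0.18207424… = £2,941.9556…
Total = £16,158.00 + £1,292.6400 + £2,941.9556… = £20,392.60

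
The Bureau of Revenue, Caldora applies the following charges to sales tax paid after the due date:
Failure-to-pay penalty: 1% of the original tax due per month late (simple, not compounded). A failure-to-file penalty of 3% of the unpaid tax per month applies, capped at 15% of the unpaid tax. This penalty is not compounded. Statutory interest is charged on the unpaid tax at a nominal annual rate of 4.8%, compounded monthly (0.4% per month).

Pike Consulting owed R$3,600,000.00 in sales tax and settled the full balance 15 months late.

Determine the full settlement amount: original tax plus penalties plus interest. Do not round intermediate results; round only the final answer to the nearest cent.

Failure-to-file: 15 × 3% × R$3,600,000.00 = R$1,620,000.00, capped at 15% × R$3,600,000.00 = R$540,000.00
Failure-to-pay penalty = 1% × R$3,600,000.00 × 15 mo = R$540,000.00
Interest: R$3,600,000.00 × ((1 + 0.004)^15 − 1) = R$3,600,000.00 × 0.0617095… = R$222,154.1011…
Total = R$3,600,000.00 + R$1,080,000.0000 + R$222,154.1011… = R$4,902,154.10

R$4,902,154.10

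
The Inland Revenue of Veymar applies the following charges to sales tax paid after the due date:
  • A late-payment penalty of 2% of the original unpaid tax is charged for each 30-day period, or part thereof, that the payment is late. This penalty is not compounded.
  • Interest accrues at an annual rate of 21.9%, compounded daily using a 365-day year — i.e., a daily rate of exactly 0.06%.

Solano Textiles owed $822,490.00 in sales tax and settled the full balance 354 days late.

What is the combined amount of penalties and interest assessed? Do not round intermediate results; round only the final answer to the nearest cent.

Penalty periods: ⌈354/30⌉ = 12; penalty = 12 × 2% × $822,490.00 = $197,397.60
Interest: $822,490.00 × ((1 + 0.0006)^354 − 1) = $822,490.00 × 0.23656368… = $194,571.2598…
Penalties + interest = $197,397.6000 + $194,571.2598… = $391,968.86

$391,968.86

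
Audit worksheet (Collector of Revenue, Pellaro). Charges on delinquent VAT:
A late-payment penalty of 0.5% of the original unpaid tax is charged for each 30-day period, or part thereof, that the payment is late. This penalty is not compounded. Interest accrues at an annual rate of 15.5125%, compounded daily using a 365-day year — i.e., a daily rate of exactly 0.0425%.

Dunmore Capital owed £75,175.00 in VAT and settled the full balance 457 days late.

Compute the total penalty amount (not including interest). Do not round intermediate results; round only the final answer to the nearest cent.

Penalty periods: ⌈457/30⌉ = 16; penalty = 16 × 0.5% × £75,175.00 = £6,014.00

£6,014.00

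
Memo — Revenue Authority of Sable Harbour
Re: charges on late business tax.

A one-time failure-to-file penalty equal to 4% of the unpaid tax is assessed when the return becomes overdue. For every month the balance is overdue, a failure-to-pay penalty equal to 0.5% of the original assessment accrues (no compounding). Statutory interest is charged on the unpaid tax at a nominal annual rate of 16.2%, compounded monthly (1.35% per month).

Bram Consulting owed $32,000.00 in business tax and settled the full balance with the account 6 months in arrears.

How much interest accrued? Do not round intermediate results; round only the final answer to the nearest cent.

$2,681.07

Interest: $32,000.00 × ((1 + 0.0135)^6 − 1) = $32,000.00 × 0.0837835… = $2,681.0707…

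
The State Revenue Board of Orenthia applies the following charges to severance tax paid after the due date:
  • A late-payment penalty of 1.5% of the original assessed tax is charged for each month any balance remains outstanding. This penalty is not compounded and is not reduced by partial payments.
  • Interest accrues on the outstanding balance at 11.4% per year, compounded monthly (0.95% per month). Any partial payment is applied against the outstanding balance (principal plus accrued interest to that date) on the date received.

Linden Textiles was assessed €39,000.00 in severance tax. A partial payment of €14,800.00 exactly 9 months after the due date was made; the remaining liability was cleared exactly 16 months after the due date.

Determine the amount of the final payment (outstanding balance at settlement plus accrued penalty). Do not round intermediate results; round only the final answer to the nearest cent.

€38,916.99

Balance at month 9: €39,000.0000 × (1 + 0.0095)^9 = €42,464.0602…
After €14,800.00 payment: €42,464.0602… − €14,800.00 = €27,664.0602…
Balance at month 16: €27,664.0602… × (1 + 0.0095)^7 = €29,556.9886…
Penalty: 16 × 1.5% × €39,000.00 = €9,360.00
Final settlement = outstanding balance + penalty = €29,556.9886… + €9,360.00 = €38,916.99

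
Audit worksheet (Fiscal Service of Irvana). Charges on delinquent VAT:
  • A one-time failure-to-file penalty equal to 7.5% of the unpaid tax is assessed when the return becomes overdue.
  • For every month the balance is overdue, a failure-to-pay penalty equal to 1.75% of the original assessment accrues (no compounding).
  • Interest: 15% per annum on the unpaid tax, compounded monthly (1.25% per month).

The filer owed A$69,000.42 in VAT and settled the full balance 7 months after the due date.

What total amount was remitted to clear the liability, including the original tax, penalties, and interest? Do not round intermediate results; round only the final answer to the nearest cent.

Failure-to-file penalty: 7.5% × A$69,000.42 = A$5,175.03…
Failure-to-pay penalty = 1.75% × A$69,000.42 × 7 mo = A$8,452.55…
Interest: A$69,000.42 × ((1 + 0.0125)^7 − 1) = A$69,000.42 × 0.0908505… = A$6,268.7206…
Total = A$69,000.42 + A$13,627.5830… + A$6,268.7206… = A$88,896.72

A$88,896.72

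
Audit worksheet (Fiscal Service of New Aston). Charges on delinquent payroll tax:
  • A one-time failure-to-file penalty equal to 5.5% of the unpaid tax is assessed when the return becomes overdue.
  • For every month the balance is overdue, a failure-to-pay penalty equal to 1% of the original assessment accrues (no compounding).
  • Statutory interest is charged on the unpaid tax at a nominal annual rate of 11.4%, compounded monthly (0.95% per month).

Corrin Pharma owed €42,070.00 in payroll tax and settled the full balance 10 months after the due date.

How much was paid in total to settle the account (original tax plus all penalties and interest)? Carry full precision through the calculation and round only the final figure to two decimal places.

Failure-to-file penalty: 5.5% × €42,070.00 = €2,313.85
Failure-to-pay penalty: 10 × 1% × €42,070.00 = €4,207.00
Interest: €42,070.00 × ((1 + 0.0095)^10 − 1) = €42,070.00 × 0.0991659… = €4,171.9079…
Total = €42,070.00 + €6,520.8500 + €4,171.9079… = €52,762.76

€52,762.76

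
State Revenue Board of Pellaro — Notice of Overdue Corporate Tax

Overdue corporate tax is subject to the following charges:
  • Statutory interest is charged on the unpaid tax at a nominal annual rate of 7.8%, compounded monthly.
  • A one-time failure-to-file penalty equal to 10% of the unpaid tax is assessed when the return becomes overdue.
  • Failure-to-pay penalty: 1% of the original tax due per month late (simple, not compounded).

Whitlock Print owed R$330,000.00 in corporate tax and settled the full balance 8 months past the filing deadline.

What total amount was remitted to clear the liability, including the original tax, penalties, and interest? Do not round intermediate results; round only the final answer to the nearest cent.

Failure-to-file penalty: 10% × R$330,000.00 = R$33,000.00
Failure-to-pay penalty: 8 × 1% × R$330,000.00 = R$26,400.00
Interest (7.8%/yr ÷ 12 = 0.65%/month): R$330,000.00 × ((1 + 0.0065)^8 − 1) = R$17,555.5065…
Total = R$330,000.00 + R$59,400.0000 + R$17,555.5065… = R$406,955.51

R$406,955.51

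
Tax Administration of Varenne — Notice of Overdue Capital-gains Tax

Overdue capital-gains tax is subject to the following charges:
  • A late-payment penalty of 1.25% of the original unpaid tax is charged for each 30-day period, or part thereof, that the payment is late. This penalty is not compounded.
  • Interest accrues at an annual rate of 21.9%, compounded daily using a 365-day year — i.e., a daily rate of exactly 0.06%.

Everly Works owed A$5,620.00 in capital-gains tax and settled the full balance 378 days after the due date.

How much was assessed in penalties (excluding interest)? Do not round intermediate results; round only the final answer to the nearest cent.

A$913.25

Penalty periods: ⌈378/30⌉ = 13; penalty = 13 × 1.25% × A$5,620.00 = A$913.25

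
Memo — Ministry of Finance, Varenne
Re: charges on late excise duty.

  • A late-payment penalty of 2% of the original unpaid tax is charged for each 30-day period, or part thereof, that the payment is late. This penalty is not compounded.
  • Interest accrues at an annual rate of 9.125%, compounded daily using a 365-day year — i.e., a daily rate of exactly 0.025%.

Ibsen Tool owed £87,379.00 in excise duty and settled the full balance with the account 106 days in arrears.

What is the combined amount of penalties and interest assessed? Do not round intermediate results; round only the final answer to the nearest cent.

Penalty periods: ⌈106/30⌉ = 4; penalty = 4 × 2% × £87,379.00 = £6,990.32
Interest: £87,379.00 × ((1 + 0.00025)^106 − 1) = £87,379.00 × 0.02685085… = £2,346.2001…
Penalties + interest = £6,990.3200 + £2,346.2001… = £9,336.52

£9,336.52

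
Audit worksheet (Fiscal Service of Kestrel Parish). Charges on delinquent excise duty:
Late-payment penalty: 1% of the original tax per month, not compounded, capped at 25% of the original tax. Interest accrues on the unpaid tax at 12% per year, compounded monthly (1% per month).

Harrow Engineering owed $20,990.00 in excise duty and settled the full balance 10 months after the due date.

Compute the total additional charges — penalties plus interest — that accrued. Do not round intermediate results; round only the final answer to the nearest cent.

$4,295.02

Penalty: 10 × 1% × $20,990.00 = $2,099.00 (below the 25% cap of $5,247.50)
Interest: $20,990.00 × ((1 + 0.01)^10 − 1) = $20,990.00 × 0.1046221… = $2,196.0184…
Penalties + interest = $2,099.0000 + $2,196.0184… = $4,295.02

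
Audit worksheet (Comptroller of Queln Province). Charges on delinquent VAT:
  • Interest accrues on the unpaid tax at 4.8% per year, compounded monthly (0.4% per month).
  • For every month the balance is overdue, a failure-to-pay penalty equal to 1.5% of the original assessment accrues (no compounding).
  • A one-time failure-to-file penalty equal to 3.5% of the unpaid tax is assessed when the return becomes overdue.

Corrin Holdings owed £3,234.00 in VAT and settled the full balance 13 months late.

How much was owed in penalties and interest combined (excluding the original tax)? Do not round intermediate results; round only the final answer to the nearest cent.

£916.08

Failure-to-file penalty: 3.5% × £3,234.00 = £113.19
Failure-to-pay penalty = 1.5% × £3,234.00 × 13 mo = £630.63
Interest: £3,234.00 × ((1 + 0.004)^13 − 1) = £3,234.00 × 0.0532665… = £172.2638…
Penalties + interest = £743.8200 + £172.2638… = £916.08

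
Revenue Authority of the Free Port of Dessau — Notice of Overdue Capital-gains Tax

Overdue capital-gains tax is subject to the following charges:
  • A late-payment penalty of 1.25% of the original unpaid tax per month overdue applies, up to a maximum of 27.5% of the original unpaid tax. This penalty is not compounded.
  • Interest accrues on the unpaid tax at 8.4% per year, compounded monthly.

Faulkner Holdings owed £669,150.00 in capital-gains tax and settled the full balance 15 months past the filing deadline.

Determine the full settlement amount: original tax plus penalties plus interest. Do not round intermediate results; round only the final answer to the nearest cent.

£868,425.81

Penalty: 15 × 1.25% × £669,150.00 = £125,465.63… (below the 27.5% cap of £184,016.25)
Interest (8.4%/yr ÷ 12 = 0.7%/month): £669,150.00 × ((1 + 0.007)^15 − 1) = £73,810.1849…
Total = £669,150.00 + £125,465.6250 + £73,810.1849… = £868,425.81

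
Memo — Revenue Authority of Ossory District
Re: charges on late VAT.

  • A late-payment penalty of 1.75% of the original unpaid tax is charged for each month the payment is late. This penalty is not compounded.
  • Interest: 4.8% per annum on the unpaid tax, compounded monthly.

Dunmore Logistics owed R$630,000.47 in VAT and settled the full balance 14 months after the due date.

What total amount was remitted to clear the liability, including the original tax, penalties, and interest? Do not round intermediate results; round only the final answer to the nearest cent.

R$820,562.73

Late-payment penalty: 14 × 1.75% × R$630,000.47 = R$154,350.12…
Interest (4.8%/yr ÷ 12 = 0.4%/month): R$630,000.47 × ((1 + 0.004)^14 − 1) = R$36,212.1462…
Total = R$630,000.47 + R$154,350.1152… + R$36,212.1462… = R$820,562.73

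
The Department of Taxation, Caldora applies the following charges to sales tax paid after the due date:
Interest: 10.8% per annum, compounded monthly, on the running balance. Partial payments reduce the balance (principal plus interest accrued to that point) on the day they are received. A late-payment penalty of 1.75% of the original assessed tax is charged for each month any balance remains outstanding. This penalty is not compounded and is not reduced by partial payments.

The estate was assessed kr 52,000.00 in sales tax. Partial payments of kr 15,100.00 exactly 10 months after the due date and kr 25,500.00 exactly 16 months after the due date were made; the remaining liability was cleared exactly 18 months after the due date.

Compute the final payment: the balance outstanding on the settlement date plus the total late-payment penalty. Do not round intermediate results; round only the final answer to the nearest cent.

Monthly rate = 10.8% ÷ 12 = 0.9%
Balance at month 10: kr 52,000.0000 × (1 + 0.009)^10 = kr 56,874.1614…
After kr 15,100.00 payment: kr 56,874.1614… − kr 15,100.00 = kr 41,774.1614…
Balance at month 16: kr 41,774.1614… × (1 + 0.009)^6 = kr 44,081.3349…
After kr 25,500.00 payment: kr 44,081.3349… − kr 25,500.00 = kr 18,581.3349…
Balance at month 18: kr 18,581.3349… × (1 + 0.009)^2 = kr 18,917.3040…
Penalty: 18 × 1.75% × kr 52,000.00 = kr 16,380.00
Final settlement = outstanding balance + penalty = kr 18,917.3040… + kr 16,380.00 = kr 35,297.30

kr 35,297.30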